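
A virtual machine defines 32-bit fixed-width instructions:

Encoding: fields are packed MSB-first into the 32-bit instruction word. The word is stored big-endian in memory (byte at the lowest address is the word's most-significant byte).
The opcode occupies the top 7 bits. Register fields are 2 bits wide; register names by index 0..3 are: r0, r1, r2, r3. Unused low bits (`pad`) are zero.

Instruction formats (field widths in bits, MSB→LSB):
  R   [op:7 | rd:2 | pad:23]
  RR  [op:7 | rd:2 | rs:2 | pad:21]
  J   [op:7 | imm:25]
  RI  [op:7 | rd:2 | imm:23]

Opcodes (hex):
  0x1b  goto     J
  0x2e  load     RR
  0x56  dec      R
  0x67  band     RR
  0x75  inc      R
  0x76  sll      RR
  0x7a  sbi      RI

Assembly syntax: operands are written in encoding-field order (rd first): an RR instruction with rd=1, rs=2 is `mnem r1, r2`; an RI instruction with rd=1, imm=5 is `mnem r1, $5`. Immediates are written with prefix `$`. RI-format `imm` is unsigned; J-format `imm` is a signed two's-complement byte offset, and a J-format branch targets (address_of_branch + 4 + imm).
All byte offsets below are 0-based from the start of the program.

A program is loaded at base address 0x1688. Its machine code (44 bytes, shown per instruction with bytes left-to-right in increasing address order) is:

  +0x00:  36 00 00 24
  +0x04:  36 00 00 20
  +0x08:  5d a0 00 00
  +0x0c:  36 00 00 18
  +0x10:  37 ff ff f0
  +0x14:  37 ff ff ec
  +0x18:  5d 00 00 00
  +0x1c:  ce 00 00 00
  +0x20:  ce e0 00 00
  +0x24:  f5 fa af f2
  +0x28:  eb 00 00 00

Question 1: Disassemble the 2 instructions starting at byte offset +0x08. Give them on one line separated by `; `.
off 0x08: read 5d a0 00 00 as big → 0x5da00000
  top 7b → 0x2e → load [RR]
  rd@[24:23]=0x3 ⇒ r3
  rs@[22:21]=0x1 ⇒ r1
off 0x0c: read 36 00 00 18 as big → 0x36000018
  top 7b → 0x1b → goto [J]
  imm@[24:0]=0x18 ⇒ $24

load r3, r1; goto $24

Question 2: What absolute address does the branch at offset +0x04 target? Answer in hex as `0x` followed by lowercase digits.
+0x04: 36 00 00 20 ⇒ word 0x36000020 (big)
  opcode bits[31:25]=0x1b: goto/J
  [24:0] imm=32 = $32
  target = base 0x1688 + off 0x04 + 4 + imm 32 = 0x16b0

0x16b0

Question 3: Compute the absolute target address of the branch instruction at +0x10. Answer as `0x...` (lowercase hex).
0x168c

off 0x10: read 37 ff ff f0 as big → 0x37fffff0
  op=0x37fffff0>>25=0x1b ⇒ goto (J)
  imm: (w>>0)&0x1ffffff=0x1fffff0 (s25→-16) → $-16
  target = base 0x1688 + off 0x10 + 4 + imm -16 = 0x168c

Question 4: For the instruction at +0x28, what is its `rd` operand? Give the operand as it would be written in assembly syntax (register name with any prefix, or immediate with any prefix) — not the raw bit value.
r2

off 0x28: read eb 00 00 00 as big → 0xeb000000
  top 7b → 0x75 → inc [R]
  [24:23] rd=2 = r2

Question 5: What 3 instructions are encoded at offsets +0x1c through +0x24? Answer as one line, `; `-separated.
@+1c  big-endian(ce 00 00 00) = 0xce000000
  opcode bits[31:25]=0x67: band/RR
  [24:23] rd=0 = r0
  [22:21] rs=0 = r0
@+20  big-endian(ce e0 00 00) = 0xcee00000
  opcode bits[31:25]=0x67: band/RR
  [24:23] rd=1 = r1
  [22:21] rs=3 = r3
@+24  big-endian(f5 fa af f2) = 0xf5faaff2
  opcode bits[31:25]=0x7a: sbi/RI
  [24:23] rd=3 = r3
  [22:0] imm=8040434 = $8040434

band r0, r0; band r1, r3; sbi r3, $8040434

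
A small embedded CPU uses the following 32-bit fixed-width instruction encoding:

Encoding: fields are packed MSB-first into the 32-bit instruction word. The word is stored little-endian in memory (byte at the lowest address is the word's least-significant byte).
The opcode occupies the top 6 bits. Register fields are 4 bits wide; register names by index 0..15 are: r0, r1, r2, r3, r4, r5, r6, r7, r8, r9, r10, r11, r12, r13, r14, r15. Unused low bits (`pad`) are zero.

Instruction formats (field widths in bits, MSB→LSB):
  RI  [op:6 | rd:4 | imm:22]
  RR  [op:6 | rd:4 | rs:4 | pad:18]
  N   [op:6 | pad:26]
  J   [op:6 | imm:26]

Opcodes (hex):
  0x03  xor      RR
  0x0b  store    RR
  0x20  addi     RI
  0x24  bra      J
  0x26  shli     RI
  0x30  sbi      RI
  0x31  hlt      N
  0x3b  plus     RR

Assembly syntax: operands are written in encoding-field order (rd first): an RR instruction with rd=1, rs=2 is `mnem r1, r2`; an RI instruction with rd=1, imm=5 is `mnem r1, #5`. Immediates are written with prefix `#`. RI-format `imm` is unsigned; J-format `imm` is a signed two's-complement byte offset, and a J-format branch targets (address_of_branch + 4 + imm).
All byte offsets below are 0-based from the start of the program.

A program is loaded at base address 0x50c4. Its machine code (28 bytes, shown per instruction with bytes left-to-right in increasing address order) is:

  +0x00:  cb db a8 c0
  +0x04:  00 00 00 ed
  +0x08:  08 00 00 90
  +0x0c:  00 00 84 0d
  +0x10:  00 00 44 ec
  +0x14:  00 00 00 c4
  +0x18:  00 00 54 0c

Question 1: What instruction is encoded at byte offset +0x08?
bra #8

[08] 08 00 00 90 → 0x90000008
  op=0x90000008>>26=0x24 ⇒ bra (J)
  imm@[25:0]=0x8 ⇒ #8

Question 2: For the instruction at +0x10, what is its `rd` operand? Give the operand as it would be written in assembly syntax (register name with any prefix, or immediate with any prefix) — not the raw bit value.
r1

@+10  little-endian(00 00 44 ec) = 0xec440000
  opcode bits[31:26]=0x3b: plus/RR
  [25:22] rd=1 = r1
  [21:18] rs=1 = r1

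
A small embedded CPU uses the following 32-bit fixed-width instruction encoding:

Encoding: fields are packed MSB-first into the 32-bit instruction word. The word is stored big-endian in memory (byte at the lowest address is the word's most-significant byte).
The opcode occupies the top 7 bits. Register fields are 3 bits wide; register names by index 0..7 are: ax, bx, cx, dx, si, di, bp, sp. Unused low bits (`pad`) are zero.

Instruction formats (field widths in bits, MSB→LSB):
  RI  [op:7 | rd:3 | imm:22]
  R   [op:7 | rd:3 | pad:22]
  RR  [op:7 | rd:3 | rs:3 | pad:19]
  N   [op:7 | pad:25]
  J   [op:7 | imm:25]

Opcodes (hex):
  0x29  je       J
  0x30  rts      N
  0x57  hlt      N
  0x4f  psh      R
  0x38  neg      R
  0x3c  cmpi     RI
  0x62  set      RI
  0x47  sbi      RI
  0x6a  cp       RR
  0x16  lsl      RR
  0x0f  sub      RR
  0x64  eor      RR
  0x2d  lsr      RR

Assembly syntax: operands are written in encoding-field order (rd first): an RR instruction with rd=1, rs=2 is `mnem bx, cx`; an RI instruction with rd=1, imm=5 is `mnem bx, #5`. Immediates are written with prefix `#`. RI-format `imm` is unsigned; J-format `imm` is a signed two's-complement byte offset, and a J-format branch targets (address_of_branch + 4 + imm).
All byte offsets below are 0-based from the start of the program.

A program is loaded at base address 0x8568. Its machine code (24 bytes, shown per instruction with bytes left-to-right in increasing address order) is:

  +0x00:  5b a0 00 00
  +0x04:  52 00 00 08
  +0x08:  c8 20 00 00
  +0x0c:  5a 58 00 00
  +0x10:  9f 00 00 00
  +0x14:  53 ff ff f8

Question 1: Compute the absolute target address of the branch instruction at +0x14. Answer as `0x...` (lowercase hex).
off 0x14: read 53 ff ff f8 as big → 0x53fffff8
  opcode bits[31:25]=0x29: je/J
  imm: (w>>0)&0x1ffffff=0x1fffff8 (s25→-8) → #-8
  target = base 0x8568 + off 0x14 + 4 + imm -8 = 0x8578

0x8578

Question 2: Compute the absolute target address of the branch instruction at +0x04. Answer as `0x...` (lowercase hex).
off 0x04: read 52 00 00 08 as big → 0x52000008
  op=0x52000008>>25=0x29 ⇒ je (J)
  [24:0] imm=8 = #8
  target = base 0x8568 + off 0x04 + 4 + imm 8 = 0x8578

0x8578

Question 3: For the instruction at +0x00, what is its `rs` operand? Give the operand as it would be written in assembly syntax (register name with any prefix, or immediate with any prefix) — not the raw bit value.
[00] 5b a0 00 00 → 0x5ba00000
  opcode bits[31:25]=0x2d: lsr/RR
  rd: (w>>22)&0x7=0x6 → bp
  rs: (w>>19)&0x7=0x4 → si

si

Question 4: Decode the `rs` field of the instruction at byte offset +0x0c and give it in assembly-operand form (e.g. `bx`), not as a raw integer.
dx

+0x0c: 5a 58 00 00 ⇒ word 0x5a580000 (big)
  op=0x5a580000>>25=0x2d ⇒ lsr (RR)
  rd@[24:22]=0x1 ⇒ bx
  rs@[21:19]=0x3 ⇒ dx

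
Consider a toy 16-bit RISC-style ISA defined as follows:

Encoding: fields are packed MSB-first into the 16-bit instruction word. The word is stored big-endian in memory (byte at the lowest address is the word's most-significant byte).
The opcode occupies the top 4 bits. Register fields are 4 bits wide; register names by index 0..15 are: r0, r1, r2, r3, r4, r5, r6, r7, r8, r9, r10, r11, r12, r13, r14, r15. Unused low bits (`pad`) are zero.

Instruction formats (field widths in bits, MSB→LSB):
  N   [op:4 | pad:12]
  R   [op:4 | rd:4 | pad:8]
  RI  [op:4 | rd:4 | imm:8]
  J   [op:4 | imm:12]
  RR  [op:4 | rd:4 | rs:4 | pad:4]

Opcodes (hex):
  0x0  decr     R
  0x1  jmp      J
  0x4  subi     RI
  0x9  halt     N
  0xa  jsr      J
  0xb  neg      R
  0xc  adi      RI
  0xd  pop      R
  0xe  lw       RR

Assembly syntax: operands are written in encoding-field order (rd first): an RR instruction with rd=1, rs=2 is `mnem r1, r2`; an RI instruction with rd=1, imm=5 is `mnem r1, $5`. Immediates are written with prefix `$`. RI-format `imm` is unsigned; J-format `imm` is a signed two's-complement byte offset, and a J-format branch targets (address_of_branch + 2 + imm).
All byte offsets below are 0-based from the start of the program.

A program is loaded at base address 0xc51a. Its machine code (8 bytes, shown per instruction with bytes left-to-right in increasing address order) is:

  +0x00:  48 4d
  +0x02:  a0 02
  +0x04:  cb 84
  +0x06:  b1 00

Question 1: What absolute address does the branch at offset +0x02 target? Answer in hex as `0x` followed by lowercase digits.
off 0x02: read a0 02 as big → 0xa002
  top 4b → 0xa → jsr [J]
  imm@[11:0]=0x2 ⇒ $2
  target = base 0xc51a + off 0x02 + 2 + imm 2 = 0xc520

0xc520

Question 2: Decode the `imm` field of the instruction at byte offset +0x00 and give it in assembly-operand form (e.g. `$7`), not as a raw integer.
$77

@+00  big-endian(48 4d) = 0x484d
  op=0x484d>>12=0x4 ⇒ subi (RI)
  [11:8] rd=8 = r8
  [7:0] imm=77 = $77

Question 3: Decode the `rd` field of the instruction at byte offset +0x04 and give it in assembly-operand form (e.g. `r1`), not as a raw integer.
off 0x04: read cb 84 as big → 0xcb84
  op=0xcb84>>12=0xc ⇒ adi (RI)
  rd: (w>>8)&0xf=0xb → r11
  imm: (w>>0)&0xff=0x84 → $132

r11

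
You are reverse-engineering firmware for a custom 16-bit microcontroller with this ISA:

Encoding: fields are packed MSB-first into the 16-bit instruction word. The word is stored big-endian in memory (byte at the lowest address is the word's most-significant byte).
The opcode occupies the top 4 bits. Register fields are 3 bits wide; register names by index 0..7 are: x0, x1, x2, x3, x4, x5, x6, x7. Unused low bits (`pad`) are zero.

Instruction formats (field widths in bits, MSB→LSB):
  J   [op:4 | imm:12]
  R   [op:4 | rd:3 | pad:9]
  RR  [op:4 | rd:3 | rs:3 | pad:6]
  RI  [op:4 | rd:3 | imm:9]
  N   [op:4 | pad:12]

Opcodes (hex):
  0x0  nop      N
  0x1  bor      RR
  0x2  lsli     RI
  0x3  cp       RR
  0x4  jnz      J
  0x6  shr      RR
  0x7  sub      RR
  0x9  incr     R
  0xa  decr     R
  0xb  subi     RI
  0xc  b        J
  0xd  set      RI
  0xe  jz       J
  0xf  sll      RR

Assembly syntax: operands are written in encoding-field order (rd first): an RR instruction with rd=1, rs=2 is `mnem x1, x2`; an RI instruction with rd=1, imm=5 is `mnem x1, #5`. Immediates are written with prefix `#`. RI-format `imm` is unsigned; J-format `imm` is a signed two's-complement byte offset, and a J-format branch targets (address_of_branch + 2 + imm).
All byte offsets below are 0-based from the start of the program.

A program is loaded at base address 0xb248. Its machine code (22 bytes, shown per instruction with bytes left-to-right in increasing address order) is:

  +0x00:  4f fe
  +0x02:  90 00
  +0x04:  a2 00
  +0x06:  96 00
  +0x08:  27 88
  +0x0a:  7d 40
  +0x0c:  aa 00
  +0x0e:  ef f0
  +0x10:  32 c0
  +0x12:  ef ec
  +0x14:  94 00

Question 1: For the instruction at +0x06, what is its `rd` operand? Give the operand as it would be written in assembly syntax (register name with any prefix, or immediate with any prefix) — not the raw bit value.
off 0x06: read 96 00 as big → 0x9600
  top 4b → 0x9 → incr [R]
  rd: (w>>9)&0x7=0x3 → x3

x3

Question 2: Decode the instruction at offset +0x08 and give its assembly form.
lsli x3, #392

@+08  big-endian(27 88) = 0x2788
  top 4b → 0x2 → lsli [RI]
  [11:9] rd=3 = x3
  [8:0] imm=392 = #392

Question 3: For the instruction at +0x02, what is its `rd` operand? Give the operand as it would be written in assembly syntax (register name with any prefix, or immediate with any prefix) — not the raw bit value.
x0

[02] 90 00 → 0x9000
  top 4b → 0x9 → incr [R]
  rd@[11:9]=0x0 ⇒ x0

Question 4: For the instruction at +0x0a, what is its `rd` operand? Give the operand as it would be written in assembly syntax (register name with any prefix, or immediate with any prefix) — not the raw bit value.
off 0x0a: read 7d 40 as big → 0x7d40
  top 4b → 0x7 → sub [RR]
  rd: (w>>9)&0x7=0x6 → x6
  rs: (w>>6)&0x7=0x5 → x5

x6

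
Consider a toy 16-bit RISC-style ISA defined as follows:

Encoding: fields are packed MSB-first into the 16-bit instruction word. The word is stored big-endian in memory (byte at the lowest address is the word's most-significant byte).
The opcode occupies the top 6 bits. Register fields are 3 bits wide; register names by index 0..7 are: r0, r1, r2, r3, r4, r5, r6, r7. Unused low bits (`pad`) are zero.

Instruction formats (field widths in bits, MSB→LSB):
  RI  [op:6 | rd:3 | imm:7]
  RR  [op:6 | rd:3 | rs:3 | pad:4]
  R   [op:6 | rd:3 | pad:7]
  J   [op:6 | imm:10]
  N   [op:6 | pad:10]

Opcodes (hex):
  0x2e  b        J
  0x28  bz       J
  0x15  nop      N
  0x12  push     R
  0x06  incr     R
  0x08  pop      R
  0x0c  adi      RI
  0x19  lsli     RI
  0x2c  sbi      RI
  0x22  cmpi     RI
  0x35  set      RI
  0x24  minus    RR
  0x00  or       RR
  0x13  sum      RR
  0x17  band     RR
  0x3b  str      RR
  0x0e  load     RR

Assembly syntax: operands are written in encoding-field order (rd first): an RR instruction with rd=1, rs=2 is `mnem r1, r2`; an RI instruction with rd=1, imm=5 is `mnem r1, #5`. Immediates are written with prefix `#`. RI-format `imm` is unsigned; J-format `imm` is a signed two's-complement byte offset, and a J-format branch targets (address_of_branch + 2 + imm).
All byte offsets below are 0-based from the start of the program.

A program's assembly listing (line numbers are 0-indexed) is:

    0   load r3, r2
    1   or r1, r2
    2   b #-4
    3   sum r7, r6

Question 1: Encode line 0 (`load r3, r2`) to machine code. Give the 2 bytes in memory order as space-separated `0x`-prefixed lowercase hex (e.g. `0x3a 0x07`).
L0: load op=0xe:6|rd=3:3|rs=2:3|pad=0:4 ⇒ 0x39a0 ⇒ big 39 a0

0x39 0xa0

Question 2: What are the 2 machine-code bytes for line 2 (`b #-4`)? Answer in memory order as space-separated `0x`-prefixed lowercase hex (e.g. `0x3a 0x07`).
0xbb 0xfc

line 2 (b): pack op=0x2e:6|imm=-4:10 = 0xbbfc; big→ bb fc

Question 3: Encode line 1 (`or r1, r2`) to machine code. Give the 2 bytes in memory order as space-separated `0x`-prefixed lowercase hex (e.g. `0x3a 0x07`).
line 1 (or): pack op=0x0:6|rd=1:3|rs=2:3|pad=0:4 = 0x00a0; big→ 00 a0

0x00 0xa0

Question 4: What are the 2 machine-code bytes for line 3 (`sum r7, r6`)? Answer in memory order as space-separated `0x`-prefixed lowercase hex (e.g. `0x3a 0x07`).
3. sum fields op=0x13:6|rd=7:3|rs=6:3|pad=0:4 → word 4fe0h → 4f e0

0x4f 0xe0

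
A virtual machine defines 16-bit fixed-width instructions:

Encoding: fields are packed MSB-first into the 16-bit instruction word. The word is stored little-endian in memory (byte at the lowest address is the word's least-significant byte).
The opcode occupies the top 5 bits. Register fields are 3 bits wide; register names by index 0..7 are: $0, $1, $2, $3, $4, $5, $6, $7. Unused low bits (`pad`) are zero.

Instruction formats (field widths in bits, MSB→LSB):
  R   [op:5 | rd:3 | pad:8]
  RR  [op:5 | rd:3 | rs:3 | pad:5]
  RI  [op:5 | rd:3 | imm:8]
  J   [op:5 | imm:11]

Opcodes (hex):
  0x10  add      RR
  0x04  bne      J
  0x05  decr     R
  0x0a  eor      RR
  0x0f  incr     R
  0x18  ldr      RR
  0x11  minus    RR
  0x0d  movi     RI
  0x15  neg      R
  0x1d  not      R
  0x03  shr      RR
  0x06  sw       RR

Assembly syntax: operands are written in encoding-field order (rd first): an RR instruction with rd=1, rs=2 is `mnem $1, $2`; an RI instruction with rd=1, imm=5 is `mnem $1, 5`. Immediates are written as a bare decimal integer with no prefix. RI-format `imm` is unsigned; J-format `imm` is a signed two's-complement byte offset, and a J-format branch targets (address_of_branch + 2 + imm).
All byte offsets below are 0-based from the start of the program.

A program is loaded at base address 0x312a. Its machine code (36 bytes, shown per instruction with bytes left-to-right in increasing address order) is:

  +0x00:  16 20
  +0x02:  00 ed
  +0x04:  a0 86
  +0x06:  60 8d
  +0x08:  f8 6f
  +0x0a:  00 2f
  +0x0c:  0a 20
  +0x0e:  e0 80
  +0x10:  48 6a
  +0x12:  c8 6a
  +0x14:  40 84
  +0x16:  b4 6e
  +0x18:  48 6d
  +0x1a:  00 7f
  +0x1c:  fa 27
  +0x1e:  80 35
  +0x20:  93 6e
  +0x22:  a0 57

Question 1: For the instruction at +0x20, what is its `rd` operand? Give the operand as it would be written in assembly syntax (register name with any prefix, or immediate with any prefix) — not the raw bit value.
$6

@+20  little-endian(93 6e) = 0x6e93
  opcode bits[15:11]=0xd: movi/RI
  [10:8] rd=6 = $6
  [7:0] imm=147 = 147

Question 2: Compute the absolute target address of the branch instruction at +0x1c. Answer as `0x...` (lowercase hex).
[1c] fa 27 → 0x27fa
  op=0x27fa>>11=0x4 ⇒ bne (J)
  [10:0] imm=2042 (s11→-6) = -6
  target = base 0x312a + off 0x1c + 2 + imm -6 = 0x3142

0x3142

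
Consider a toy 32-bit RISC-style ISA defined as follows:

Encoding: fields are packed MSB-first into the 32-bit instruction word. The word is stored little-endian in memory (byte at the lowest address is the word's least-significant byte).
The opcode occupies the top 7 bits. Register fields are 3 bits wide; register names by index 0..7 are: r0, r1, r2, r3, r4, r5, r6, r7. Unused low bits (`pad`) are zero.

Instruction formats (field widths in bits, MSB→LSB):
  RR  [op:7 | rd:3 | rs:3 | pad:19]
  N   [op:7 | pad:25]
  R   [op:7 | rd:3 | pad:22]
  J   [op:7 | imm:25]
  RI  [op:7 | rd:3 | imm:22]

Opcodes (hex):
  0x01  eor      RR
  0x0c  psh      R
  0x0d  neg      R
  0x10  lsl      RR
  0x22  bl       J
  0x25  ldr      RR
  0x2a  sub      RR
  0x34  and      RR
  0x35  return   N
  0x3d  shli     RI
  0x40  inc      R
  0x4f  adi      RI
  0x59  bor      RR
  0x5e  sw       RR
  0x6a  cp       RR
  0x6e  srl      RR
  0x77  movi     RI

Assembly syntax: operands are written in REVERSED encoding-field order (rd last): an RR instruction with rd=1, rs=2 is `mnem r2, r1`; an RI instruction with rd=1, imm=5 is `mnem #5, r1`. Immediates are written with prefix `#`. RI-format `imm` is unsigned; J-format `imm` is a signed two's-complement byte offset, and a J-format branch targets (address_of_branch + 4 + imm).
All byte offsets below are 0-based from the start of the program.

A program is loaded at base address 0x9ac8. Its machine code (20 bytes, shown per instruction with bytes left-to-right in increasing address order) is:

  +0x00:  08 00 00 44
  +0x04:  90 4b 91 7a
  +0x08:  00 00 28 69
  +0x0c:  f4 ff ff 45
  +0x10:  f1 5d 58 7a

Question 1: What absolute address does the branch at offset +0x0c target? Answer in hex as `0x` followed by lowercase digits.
0x9acc

+0x0c: f4 ff ff 45 ⇒ word 0x45fffff4 (little)
  top 7b → 0x22 → bl [J]
  [24:0] imm=33554420 (s25→-12) = #-12
  target = base 0x9ac8 + off 0x0c + 4 + imm -12 = 0x9acc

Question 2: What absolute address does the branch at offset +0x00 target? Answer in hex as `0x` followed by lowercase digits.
off 0x00: read 08 00 00 44 as little → 0x44000008
  top 7b → 0x22 → bl [J]
  [24:0] imm=8 = #8
  target = base 0x9ac8 + off 0x00 + 4 + imm 8 = 0x9ad4

0x9ad4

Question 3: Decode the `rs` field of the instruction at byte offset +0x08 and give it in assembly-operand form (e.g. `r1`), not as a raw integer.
[08] 00 00 28 69 → 0x69280000
  opcode bits[31:25]=0x34: and/RR
  rd: (w>>22)&0x7=0x4 → r4
  rs: (w>>19)&0x7=0x5 → r5

r5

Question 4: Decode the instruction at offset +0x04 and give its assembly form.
[04] 90 4b 91 7a → 0x7a914b90
  top 7b → 0x3d → shli [RI]
  [24:22] rd=2 = r2
  [21:0] imm=1133456 = #1133456

shli #1133456, r2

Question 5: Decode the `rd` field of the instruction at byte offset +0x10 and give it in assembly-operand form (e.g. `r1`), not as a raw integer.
@+10  little-endian(f1 5d 58 7a) = 0x7a585df1
  top 7b → 0x3d → shli [RI]
  rd: (w>>22)&0x7=0x1 → r1
  imm: (w>>0)&0x3fffff=0x185df1 → #1596913

r1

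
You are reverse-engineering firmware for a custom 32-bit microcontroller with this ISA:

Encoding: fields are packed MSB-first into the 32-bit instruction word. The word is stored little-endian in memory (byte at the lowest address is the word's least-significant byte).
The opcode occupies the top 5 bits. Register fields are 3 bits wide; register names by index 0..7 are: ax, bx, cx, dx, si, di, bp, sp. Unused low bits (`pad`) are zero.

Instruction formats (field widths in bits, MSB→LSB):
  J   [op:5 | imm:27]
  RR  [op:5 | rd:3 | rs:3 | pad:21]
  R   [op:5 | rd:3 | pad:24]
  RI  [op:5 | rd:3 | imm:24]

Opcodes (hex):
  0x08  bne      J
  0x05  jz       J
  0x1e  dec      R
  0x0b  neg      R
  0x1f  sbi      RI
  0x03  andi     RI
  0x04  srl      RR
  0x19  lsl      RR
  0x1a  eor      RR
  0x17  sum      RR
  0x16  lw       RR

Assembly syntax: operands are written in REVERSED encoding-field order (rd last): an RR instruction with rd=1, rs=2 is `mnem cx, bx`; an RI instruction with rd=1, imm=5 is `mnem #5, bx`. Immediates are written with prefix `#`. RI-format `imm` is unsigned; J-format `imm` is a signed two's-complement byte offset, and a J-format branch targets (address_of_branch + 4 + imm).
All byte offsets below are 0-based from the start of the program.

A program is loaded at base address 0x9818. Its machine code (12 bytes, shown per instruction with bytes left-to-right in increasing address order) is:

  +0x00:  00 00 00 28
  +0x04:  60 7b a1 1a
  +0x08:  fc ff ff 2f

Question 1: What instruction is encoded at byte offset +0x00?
+0x00: 00 00 00 28 ⇒ word 0x28000000 (little)
  op=0x28000000>>27=0x5 ⇒ jz (J)
  imm: (w>>0)&0x7ffffff=0x0 → #0

jz #0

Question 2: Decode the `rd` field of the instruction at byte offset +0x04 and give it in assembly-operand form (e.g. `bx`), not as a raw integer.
+0x04: 60 7b a1 1a ⇒ word 0x1aa17b60 (little)
  op=0x1aa17b60>>27=0x3 ⇒ andi (RI)
  [26:24] rd=2 = cx
  [23:0] imm=10582880 = #10582880

cx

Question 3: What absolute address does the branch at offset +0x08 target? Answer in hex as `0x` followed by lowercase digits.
0x9820

+0x08: fc ff ff 2f ⇒ word 0x2ffffffc (little)
  top 5b → 0x5 → jz [J]
  [26:0] imm=134217724 (s27→-4) = #-4
  target = base 0x9818 + off 0x08 + 4 + imm -4 = 0x9820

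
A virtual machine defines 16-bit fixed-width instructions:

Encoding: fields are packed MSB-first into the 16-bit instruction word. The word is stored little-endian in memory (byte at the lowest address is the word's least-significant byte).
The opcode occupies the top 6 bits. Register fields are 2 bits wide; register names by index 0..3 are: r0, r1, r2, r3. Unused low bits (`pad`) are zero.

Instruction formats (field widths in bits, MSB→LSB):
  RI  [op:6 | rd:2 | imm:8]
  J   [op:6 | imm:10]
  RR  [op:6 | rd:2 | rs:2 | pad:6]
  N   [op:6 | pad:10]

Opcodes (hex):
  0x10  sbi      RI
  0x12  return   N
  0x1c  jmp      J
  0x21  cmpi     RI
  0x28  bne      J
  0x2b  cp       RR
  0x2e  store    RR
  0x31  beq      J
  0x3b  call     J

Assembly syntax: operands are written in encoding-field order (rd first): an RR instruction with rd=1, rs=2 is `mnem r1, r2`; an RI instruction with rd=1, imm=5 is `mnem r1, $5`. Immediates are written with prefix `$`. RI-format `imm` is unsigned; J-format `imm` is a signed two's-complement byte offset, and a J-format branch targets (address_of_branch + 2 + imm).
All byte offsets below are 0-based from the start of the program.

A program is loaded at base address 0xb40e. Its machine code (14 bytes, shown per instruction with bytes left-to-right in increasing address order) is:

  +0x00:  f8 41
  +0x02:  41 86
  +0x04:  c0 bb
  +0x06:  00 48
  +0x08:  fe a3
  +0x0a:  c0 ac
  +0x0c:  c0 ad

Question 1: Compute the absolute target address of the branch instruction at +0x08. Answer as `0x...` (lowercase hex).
@+08  little-endian(fe a3) = 0xa3fe
  op=0xa3fe>>10=0x28 ⇒ bne (J)
  imm@[9:0]=0x3fe (s10→-2) ⇒ $-2
  target = base 0xb40e + off 0x08 + 2 + imm -2 = 0xb416

0xb416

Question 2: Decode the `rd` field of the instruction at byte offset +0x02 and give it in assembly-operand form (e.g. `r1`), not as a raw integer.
off 0x02: read 41 86 as little → 0x8641
  op=0x8641>>10=0x21 ⇒ cmpi (RI)
  rd: (w>>8)&0x3=0x2 → r2
  imm: (w>>0)&0xff=0x41 → $65

r2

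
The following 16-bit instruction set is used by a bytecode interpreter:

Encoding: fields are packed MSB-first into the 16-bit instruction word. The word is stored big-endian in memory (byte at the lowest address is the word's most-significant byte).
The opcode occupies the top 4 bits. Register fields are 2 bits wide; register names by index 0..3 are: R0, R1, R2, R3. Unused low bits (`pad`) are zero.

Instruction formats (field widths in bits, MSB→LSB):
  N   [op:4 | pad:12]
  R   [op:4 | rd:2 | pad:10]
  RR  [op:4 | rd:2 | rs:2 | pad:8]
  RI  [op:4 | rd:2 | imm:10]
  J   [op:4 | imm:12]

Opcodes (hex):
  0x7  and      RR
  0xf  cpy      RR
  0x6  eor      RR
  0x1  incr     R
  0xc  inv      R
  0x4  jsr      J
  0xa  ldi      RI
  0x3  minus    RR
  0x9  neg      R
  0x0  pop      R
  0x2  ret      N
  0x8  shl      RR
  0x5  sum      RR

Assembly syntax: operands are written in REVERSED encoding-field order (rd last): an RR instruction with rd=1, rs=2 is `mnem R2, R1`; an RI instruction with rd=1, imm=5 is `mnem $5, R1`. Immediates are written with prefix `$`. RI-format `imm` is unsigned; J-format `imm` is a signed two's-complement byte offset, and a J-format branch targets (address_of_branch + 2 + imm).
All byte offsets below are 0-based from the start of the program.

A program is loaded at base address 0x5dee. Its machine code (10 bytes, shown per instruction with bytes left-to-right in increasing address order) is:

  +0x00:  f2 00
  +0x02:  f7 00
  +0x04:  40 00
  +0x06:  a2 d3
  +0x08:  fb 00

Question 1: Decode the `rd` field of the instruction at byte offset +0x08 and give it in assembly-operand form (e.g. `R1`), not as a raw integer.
+0x08: fb 00 ⇒ word 0xfb00 (big)
  opcode bits[15:12]=0xf: cpy/RR
  [11:10] rd=2 = R2
  [9:8] rs=3 = R3

R2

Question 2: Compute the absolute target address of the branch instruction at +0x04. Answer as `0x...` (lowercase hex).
0x5df4

off 0x04: read 40 00 as big → 0x4000
  op=0x4000>>12=0x4 ⇒ jsr (J)
  imm: (w>>0)&0xfff=0x0 → $0
  target = base 0x5dee + off 0x04 + 2 + imm 0 = 0x5df4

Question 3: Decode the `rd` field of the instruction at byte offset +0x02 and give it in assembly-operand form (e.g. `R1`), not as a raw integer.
off 0x02: read f7 00 as big → 0xf700
  top 4b → 0xf → cpy [RR]
  rd@[11:10]=0x1 ⇒ R1
  rs@[9:8]=0x3 ⇒ R3

R1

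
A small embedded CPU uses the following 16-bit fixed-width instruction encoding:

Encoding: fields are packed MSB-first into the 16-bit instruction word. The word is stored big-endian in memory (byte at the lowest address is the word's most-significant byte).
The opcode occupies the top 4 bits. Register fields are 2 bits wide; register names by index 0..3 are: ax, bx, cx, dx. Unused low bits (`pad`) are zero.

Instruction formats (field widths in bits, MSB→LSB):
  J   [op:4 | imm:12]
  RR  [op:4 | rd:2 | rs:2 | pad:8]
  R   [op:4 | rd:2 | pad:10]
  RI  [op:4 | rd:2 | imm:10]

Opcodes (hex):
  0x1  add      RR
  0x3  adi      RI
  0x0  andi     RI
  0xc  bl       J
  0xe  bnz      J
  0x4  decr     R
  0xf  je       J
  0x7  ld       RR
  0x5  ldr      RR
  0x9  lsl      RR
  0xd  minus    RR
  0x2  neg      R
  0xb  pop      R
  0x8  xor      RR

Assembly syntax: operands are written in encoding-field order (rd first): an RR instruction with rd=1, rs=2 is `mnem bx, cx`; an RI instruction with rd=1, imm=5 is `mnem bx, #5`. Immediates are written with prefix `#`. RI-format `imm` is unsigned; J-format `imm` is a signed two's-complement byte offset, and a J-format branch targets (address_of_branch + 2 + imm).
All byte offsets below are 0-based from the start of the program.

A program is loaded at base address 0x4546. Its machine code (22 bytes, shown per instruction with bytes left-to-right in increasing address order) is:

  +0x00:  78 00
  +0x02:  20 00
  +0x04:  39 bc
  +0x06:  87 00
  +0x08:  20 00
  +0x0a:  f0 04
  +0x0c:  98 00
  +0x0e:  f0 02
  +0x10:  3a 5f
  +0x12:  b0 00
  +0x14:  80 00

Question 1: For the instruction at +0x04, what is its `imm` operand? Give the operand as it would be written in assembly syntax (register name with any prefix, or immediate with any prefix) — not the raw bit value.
[04] 39 bc → 0x39bc
  opcode bits[15:12]=0x3: adi/RI
  rd: (w>>10)&0x3=0x2 → cx
  imm: (w>>0)&0x3ff=0x1bc → #444

#444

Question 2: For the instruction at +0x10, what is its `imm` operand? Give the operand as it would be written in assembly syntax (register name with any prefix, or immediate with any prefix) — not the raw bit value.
#607

@+10  big-endian(3a 5f) = 0x3a5f
  opcode bits[15:12]=0x3: adi/RI
  [11:10] rd=2 = cx
  [9:0] imm=607 = #607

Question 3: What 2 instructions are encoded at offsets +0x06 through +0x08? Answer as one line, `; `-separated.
[06] 87 00 → 0x8700
  op=0x8700>>12=0x8 ⇒ xor (RR)
  rd: (w>>10)&0x3=0x1 → bx
  rs: (w>>8)&0x3=0x3 → dx
[08] 20 00 → 0x2000
  op=0x2000>>12=0x2 ⇒ neg (R)
  rd: (w>>10)&0x3=0x0 → ax

xor bx, dx; neg ax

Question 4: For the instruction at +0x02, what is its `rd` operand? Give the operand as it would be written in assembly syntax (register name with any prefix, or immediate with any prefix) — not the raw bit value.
[02] 20 00 → 0x2000
  opcode bits[15:12]=0x2: neg/R
  rd@[11:10]=0x0 ⇒ ax

ax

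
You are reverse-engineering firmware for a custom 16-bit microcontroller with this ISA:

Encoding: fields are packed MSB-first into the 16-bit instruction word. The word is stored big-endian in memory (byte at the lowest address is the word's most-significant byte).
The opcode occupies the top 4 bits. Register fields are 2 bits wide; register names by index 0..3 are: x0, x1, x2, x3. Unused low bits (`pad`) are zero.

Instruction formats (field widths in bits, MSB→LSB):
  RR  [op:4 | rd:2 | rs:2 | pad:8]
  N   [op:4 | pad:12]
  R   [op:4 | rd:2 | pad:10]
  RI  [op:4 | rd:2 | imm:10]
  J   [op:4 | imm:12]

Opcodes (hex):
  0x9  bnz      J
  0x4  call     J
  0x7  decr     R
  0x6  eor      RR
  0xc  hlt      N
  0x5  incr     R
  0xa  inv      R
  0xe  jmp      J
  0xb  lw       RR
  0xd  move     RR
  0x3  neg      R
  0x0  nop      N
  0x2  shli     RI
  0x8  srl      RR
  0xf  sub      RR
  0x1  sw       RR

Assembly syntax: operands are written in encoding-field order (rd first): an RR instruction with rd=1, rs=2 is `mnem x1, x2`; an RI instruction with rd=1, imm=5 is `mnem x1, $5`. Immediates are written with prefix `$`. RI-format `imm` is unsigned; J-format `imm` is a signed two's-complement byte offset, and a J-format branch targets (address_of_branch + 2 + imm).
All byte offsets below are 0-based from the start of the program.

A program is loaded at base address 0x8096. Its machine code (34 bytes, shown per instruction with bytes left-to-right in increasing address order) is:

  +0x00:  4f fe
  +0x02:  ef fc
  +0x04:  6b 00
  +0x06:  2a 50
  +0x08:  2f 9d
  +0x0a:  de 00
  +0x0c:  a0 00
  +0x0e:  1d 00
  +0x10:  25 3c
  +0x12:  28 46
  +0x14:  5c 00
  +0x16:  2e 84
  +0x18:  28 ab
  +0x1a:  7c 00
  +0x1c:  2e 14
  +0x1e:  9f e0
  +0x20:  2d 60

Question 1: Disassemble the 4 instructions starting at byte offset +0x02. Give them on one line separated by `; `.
@+02  big-endian(ef fc) = 0xeffc
  opcode bits[15:12]=0xe: jmp/J
  imm: (w>>0)&0xfff=0xffc (s12→-4) → $-4
@+04  big-endian(6b 00) = 0x6b00
  opcode bits[15:12]=0x6: eor/RR
  rd: (w>>10)&0x3=0x2 → x2
  rs: (w>>8)&0x3=0x3 → x3
@+06  big-endian(2a 50) = 0x2a50
  opcode bits[15:12]=0x2: shli/RI
  rd: (w>>10)&0x3=0x2 → x2
  imm: (w>>0)&0x3ff=0x250 → $592
@+08  big-endian(2f 9d) = 0x2f9d
  opcode bits[15:12]=0x2: shli/RI
  rd: (w>>10)&0x3=0x3 → x3
  imm: (w>>0)&0x3ff=0x39d → $925

jmp $-4; eor x2, x3; shli x2, $592; shli x3, $925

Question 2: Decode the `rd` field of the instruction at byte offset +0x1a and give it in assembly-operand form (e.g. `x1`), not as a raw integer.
off 0x1a: read 7c 00 as big → 0x7c00
  op=0x7c00>>12=0x7 ⇒ decr (R)
  rd@[11:10]=0x3 ⇒ x3

x3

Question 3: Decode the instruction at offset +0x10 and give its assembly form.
+0x10: 25 3c ⇒ word 0x253c (big)
  op=0x253c>>12=0x2 ⇒ shli (RI)
  rd@[11:10]=0x1 ⇒ x1
  imm@[9:0]=0x13c ⇒ $316

shli x1, $316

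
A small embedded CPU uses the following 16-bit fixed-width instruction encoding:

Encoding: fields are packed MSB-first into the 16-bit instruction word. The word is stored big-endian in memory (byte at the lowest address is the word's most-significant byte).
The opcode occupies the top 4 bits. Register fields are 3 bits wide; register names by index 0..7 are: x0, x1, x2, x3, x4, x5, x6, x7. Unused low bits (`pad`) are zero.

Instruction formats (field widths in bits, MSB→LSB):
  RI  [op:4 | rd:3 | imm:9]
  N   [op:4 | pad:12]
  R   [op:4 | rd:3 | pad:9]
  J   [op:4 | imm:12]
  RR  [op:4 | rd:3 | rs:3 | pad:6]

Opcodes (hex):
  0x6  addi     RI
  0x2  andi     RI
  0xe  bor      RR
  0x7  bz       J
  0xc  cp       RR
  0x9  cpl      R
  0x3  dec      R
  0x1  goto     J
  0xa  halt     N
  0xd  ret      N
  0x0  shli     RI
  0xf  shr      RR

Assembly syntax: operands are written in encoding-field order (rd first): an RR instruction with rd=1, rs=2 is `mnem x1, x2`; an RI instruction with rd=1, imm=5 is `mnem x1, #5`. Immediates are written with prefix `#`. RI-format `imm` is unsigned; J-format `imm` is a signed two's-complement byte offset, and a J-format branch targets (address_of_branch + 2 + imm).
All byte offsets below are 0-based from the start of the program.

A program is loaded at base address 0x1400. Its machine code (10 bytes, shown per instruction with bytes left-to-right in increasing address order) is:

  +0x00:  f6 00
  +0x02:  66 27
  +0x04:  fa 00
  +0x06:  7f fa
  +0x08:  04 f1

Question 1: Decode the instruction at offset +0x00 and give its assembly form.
shr x3, x0

off 0x00: read f6 00 as big → 0xf600
  opcode bits[15:12]=0xf: shr/RR
  [11:9] rd=3 = x3
  [8:6] rs=0 = x0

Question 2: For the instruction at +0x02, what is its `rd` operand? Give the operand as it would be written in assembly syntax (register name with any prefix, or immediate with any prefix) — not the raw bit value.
@+02  big-endian(66 27) = 0x6627
  top 4b → 0x6 → addi [RI]
  rd: (w>>9)&0x7=0x3 → x3
  imm: (w>>0)&0x1ff=0x27 → #39

x3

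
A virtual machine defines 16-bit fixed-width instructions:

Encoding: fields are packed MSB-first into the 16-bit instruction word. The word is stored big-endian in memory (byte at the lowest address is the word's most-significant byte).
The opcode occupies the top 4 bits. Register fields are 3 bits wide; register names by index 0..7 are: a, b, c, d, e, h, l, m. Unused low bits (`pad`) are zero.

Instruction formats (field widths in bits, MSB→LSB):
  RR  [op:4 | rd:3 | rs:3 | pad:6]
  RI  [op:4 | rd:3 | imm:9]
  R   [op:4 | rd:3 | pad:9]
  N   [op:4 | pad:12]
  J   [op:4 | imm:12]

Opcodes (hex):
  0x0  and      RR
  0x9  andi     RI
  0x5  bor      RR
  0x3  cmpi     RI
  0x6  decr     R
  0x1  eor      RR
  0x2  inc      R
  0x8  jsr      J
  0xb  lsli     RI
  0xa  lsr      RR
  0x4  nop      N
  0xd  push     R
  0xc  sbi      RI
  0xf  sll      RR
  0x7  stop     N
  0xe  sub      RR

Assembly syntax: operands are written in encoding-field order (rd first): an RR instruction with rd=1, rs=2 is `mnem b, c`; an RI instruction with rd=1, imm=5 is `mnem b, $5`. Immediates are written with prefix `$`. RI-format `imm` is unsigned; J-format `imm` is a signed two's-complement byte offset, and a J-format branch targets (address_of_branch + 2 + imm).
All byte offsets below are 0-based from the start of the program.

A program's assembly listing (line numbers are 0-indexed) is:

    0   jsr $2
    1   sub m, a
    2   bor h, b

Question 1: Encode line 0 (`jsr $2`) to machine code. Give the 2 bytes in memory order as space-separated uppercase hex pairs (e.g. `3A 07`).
80 02

L0: jsr op=0x8:4|imm=2:12 ⇒ 0x8002 ⇒ big 80 02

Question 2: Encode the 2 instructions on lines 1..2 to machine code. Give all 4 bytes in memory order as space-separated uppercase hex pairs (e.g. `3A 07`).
1. sub fields op=0xe:4|rd=7:3|rs=0:3|pad=0:6 → word ee00h → ee 00
2. bor fields op=0x5:4|rd=5:3|rs=1:3|pad=0:6 → word 5a40h → 5a 40

EE 00 5A 40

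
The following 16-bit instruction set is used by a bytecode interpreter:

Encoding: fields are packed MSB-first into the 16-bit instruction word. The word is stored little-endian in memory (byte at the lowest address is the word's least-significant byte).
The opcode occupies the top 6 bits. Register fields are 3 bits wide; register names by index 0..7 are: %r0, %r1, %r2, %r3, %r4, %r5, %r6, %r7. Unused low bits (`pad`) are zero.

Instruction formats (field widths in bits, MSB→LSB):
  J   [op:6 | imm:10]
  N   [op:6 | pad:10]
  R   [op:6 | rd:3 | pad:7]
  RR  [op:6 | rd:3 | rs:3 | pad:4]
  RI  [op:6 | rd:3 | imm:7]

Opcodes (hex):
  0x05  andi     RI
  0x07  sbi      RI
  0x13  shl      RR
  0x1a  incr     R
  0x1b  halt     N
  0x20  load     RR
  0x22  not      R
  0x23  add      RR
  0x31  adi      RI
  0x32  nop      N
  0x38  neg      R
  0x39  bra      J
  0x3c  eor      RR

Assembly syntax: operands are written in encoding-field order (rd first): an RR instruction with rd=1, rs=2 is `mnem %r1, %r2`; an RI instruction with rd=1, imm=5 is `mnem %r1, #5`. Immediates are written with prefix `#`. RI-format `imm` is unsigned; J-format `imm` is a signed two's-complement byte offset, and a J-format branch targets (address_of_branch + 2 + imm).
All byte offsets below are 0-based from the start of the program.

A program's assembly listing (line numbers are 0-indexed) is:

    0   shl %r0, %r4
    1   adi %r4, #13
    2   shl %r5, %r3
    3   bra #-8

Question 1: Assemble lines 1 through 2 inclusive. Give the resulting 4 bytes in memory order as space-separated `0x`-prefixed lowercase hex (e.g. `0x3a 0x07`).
0x0d 0xc6 0xb0 0x4e

1. adi fields op=0x31:6|rd=4:3|imm=13:7 → word c60dh → 0d c6
2. shl fields op=0x13:6|rd=5:3|rs=3:3|pad=0:4 → word 4eb0h → b0 4e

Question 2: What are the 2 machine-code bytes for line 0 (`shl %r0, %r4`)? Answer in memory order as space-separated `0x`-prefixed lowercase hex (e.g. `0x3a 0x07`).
0x40 0x4c

L0: shl op=0x13:6|rd=0:3|rs=4:3|pad=0:4 ⇒ 0x4c40 ⇒ little 40 4c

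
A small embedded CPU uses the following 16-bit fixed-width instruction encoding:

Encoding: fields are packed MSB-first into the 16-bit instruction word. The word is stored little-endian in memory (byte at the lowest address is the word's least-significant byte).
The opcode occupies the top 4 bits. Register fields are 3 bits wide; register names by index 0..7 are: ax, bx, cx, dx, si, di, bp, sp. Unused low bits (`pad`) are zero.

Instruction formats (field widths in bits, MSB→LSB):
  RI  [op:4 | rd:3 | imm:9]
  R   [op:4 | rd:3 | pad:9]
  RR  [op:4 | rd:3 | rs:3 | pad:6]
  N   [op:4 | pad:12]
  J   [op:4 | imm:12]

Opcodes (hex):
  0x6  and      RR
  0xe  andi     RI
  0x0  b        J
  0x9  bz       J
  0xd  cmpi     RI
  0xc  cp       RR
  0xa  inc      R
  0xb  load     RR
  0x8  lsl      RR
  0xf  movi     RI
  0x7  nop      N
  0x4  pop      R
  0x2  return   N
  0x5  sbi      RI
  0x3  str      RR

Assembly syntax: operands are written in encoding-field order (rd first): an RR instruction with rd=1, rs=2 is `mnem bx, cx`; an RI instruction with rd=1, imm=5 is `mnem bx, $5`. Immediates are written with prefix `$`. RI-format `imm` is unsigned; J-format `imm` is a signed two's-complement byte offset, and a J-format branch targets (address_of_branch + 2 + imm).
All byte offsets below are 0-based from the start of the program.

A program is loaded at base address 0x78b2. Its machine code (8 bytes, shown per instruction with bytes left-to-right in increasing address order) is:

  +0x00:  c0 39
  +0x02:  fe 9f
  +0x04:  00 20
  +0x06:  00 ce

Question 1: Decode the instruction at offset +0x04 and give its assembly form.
return

off 0x04: read 00 20 as little → 0x2000
  opcode bits[15:12]=0x2: return/N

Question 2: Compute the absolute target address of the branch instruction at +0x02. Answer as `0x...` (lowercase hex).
@+02  little-endian(fe 9f) = 0x9ffe
  op=0x9ffe>>12=0x9 ⇒ bz (J)
  [11:0] imm=4094 (s12→-2) = $-2
  target = base 0x78b2 + off 0x02 + 2 + imm -2 = 0x78b4

0x78b4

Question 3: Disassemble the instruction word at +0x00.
str si, sp

[00] c0 39 → 0x39c0
  opcode bits[15:12]=0x3: str/RR
  [11:9] rd=4 = si
  [8:6] rs=7 = sp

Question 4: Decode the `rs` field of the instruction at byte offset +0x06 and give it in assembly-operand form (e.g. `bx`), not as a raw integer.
ax

off 0x06: read 00 ce as little → 0xce00
  op=0xce00>>12=0xc ⇒ cp (RR)
  rd@[11:9]=0x7 ⇒ sp
  rs@[8:6]=0x0 ⇒ ax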